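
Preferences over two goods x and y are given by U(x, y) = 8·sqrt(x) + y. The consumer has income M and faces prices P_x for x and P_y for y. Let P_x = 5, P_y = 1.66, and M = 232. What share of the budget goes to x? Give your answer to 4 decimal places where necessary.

share on x = 0.038

Plugging in: x* = (4·1.66/5)² = 1.7636, y* = 134.447.
Expenditure on x: 5·1.7636 = 8.8179; share = 0.038.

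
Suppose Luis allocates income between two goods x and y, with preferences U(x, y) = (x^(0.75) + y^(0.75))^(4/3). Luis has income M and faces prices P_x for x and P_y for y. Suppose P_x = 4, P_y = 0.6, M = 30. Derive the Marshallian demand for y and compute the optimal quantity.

y* = 49.8318

From the CES first-order condition, (y/x)^(0.25) = P_x/P_y.
Hence y/x = (P_x/P_y)^(1/(0.25)), i.e. raised to the 4 power.
Substitute y = (y/x)·x into the budget: x* = M/(P_x + P_y·(y/x)).
Numerically y/x = 1975.308642, so x* = 30/(4 + 0.6·1975.308642) = 0.0252 and y* = 1975.308642·0.0252 = 49.8318.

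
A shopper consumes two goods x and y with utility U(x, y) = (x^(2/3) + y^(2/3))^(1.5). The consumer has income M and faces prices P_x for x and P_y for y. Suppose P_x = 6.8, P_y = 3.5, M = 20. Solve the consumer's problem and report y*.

y* = 4.5175

Numerically y/x = 7.333691, so x* = 20/(6.8 + 3.5·7.333691) = 0.616 and y* = 7.333691·0.616 = 4.5175.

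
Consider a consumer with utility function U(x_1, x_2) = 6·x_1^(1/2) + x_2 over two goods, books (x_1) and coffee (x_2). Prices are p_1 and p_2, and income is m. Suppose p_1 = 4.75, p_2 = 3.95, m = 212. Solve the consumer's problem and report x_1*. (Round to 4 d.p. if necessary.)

Set MRS = p_1/p_2: 3·x_1^(−1/2) = p_1/p_2.
Solve: √x_1 = 3·p_2/p_1, so x_1*(p_1,p_2) = (3·p_2/p_1)², and x_2* = (m − p_1·x_1*)/p_2.
Plugging in: x_1* = (3·3.95/4.75)² = 6.2237.

x_1* = 6.2237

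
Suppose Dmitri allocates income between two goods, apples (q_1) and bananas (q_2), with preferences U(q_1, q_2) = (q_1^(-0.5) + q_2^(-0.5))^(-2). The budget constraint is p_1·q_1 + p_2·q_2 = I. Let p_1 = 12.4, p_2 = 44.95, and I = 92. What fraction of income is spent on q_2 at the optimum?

share on q_2 = 0.6057

MRS = MU_q_1/MU_q_2 = (q_2/q_1)^(1.5). Set equal to p_1/p_2.
Hence q_2/q_1 = (p_1/p_2)^(1/(1.5)), i.e. raised to the 2/3 power.
With the ratio pinned down, the budget gives q_1* = I/(p_1 + p_2·(q_2/q_1)) and q_2* = (q_2/q_1)·q_1*.
Numerically q_2/q_1 = 0.423768, so q_1* = 92/(12.4 + 44.95·0.423768) = 2.9254 and q_2* = 0.423768·2.9254 = 1.2397.
Expenditure on q_2: 44.95·1.2397 = 55.7247; share = 0.6057.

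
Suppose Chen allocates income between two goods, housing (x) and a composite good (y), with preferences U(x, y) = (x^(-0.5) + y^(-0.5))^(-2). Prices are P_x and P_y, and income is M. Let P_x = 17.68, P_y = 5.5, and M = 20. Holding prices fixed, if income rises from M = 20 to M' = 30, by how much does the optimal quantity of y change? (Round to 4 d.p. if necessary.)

Δy* = 0.7344

With the ratio pinned down, the budget gives x* = M/(P_x + P_y·(y/x)) and y* = (y/x)·x*.
Numerically y/x = 2.17811, so x* = 20/(17.68 + 5.5·2.17811) = 0.6743 and y* = 2.17811·0.6743 = 1.4687.
At M' = 30: y* = 2.2031. Change: 2.2031 − 1.4687 = 0.7344.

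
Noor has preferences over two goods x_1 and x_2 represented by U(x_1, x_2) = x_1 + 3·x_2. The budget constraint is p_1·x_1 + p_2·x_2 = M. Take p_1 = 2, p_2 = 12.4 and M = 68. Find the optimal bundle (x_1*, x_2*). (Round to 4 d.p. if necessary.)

x_1* = 34, x_2* = 0

Linear utility — the consumer picks whichever good has higher MU/price: 1/2 = 0.5 vs 3/12.4 = 0.2419.
x_1 gives more utility per dollar, so spend all income on x_1: x_1* = M/p_1, x_2* = 0.
Numerically: x_1* = 34, x_2* = 0.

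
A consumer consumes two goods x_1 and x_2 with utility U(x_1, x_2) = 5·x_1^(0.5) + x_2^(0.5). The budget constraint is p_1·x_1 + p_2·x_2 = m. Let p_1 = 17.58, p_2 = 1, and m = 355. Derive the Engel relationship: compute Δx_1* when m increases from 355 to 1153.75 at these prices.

Δx_1* = 26.6763

From the CES first-order condition, 5·(x_2/x_1)^(0.5) = p_1/p_2.
Hence x_2/x_1 = ((1/5)·p_1/p_2)^(1/(0.5)), i.e. raised to the 2 power.
Substitute x_2 = (x_2/x_1)·x_1 into the budget: x_1* = m/(p_1 + p_2·(x_2/x_1)).
Numerically x_2/x_1 = 12.362256, so x_1* = 355/(17.58 + 1·12.362256) = 11.8562.
At m' = 1153.75: x_1* = 38.5325. Change: 38.5325 − 11.8562 = 26.6763.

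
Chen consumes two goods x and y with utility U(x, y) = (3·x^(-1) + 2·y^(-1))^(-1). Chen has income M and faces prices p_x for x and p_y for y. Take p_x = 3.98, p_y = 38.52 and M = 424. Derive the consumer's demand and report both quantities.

MRS = MU_x/MU_y = (3/2)·(y/x)^(2). Set equal to p_x/p_y.
Solve for the ratio: y/x = [(2/3)·p_x/p_y]^(0.5).
With the ratio pinned down, the budget gives x* = M/(p_x + p_y·(y/x)) and y* = (y/x)·x*.
Numerically y/x = 0.262454, so x* = 424/(3.98 + 38.52·0.262454) = 30.0929 and y* = 0.262454·30.0929 = 7.898.

x* = 30.0929, y* = 7.898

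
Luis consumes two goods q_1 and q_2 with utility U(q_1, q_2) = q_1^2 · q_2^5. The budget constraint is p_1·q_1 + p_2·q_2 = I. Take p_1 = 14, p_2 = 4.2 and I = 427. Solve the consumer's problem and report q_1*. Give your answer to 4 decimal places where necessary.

Demand: q_1*(p_1,p_2,I) = 2/7·I/p_1 and q_2* = 5/7·I/p_2.
At p_1=14, p_2=4.2, I=427: q_1* = 2/7·427/14 = 8.7143.

q_1* = 8.7143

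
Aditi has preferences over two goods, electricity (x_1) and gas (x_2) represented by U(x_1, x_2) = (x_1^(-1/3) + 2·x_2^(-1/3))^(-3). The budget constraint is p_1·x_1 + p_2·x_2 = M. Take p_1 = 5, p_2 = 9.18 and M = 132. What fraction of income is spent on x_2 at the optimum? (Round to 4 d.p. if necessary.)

share on x_2 = 0.6619

MRS = MU_x_1/MU_x_2 = (1/2)·(x_2/x_1)^(4/3). Set equal to p_1/p_2.
Solve for the ratio: x_2/x_1 = [2·p_1/p_2]^(0.75).
With the ratio pinned down, the budget gives x_1* = M/(p_1 + p_2·(x_2/x_1)) and x_2* = (x_2/x_1)·x_1*.
Numerically x_2/x_1 = 1.066272, so x_1* = 132/(5 + 9.18·1.066272) = 8.9259 and x_2* = 1.066272·8.9259 = 9.5175.
Expenditure on x_2: 9.18·9.5175 = 87.3704; share = 0.6619.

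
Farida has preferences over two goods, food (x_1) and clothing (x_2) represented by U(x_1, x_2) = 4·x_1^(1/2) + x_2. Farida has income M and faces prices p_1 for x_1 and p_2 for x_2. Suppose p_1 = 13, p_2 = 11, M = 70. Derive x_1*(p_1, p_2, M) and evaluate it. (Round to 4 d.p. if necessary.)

x_1* = 2.8639

Set MRS = p_1/p_2: 2·x_1^(−1/2) = p_1/p_2.
Solve: √x_1 = 2·p_2/p_1, so x_1*(p_1,p_2) = (2·p_2/p_1)², and x_2* = (M − p_1·x_1*)/p_2.
Plugging in: x_1* = (2·11/13)² = 2.8639.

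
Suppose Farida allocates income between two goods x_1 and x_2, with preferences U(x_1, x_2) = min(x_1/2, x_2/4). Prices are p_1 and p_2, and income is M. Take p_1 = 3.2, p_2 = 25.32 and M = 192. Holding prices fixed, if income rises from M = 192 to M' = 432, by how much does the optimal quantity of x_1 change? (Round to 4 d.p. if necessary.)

Δx_1* = 4.4577

Leontief preferences: the optimum is at the kink where x_1/2 = x_2/4, i.e. x_2 = 2·x_1.
Budget: p_1·x_1 + p_2·2·x_1 = M, so (2·p_1 + 4·p_2)·x_1 = 2·M.
Demand: x_1*(p_1,p_2,M) = 2·M/(2·p_1 + 4·p_2), x_2* = 4·M/(2·p_1 + 4·p_2).
Here 2·3.2 + 4·25.32 = 107.68, giving x_1* = 3.5661.
At M' = 432: x_1* = 8.0238. Change: 8.0238 − 3.5661 = 4.4577.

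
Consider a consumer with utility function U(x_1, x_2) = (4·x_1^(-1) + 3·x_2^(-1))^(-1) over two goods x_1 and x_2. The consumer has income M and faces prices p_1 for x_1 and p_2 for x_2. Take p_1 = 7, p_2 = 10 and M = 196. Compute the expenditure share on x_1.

share on x_1 = 0.4914

Numerically x_2/x_1 = 0.724569, so x_1* = 196/(7 + 10·0.724569) = 13.7585 and x_2* = 0.724569·13.7585 = 9.969.
Expenditure on x_1: 7·13.7585 = 96.3098; share = 0.4914.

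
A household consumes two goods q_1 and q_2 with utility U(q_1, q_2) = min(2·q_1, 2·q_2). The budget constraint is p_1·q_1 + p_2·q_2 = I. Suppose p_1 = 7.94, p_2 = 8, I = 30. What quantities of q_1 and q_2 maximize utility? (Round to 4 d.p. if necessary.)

With perfect complements, no substitution: consume in ratio q_1:q_2 = 2:2.
Budget: p_1·q_1 + p_2·q_1 = I, so (2·p_1 + 2·p_2)·q_1 = 2·I.
Demand: q_1*(p_1,p_2,I) = 2·I/(2·p_1 + 2·p_2), q_2* = 2·I/(2·p_1 + 2·p_2).
Here 2·7.94 + 2·8 = 31.88, giving q_1* = 1.8821 and q_2* = 1.8821.

q_1* = 1.8821, q_2* = 1.8821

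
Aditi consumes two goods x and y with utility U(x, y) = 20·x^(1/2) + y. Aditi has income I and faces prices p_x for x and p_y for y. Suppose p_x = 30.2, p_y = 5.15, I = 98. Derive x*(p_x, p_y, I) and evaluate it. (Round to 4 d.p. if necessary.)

Set MRS = p_x/p_y: 10·x^(−1/2) = p_x/p_y.
Thus x* = (10·p_y/p_x)² — independent of I — with the rest of income spent on y.
Plugging in: x* = (10·5.15/30.2)² = 2.908.

x* = 2.908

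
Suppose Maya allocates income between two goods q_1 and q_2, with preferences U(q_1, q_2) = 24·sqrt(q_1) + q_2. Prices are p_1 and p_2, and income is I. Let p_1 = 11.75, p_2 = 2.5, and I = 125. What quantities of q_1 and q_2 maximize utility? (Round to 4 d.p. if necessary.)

q_1* = 6.5188, q_2* = 19.3617

MU_q_1 = 12/√q_1, MU_q_2 = 1. Tangency: 12/√q_1 = p_1/p_2.
Solve: √q_1 = 12·p_2/p_1, so q_1*(p_1,p_2) = (12·p_2/p_1)², and q_2* = (I − p_1·q_1*)/p_2.
Plugging in: q_1* = (12·2.5/11.75)² = 6.5188, q_2* = 19.3617.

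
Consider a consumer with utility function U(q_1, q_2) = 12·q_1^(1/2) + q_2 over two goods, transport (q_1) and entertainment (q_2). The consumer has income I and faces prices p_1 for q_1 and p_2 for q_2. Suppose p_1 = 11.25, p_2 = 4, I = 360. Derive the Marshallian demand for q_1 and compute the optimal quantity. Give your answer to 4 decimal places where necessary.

q_1* = 4.5511

MU_q_1 = 6/√q_1, MU_q_2 = 1. Tangency: 6/√q_1 = p_1/p_2.
Solve: √q_1 = 6·p_2/p_1, so q_1*(p_1,p_2) = (6·p_2/p_1)², and q_2* = (I − p_1·q_1*)/p_2.
Plugging in: q_1* = (6·4/11.25)² = 4.5511.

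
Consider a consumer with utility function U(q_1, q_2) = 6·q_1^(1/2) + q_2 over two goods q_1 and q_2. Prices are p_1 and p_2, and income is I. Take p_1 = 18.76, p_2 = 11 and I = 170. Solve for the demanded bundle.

MU_q_1 = 3/√q_1, MU_q_2 = 1. Tangency: 3/√q_1 = p_1/p_2.
Thus q_1* = (3·p_2/p_1)² — independent of I — with the rest of income spent on q_2.
Plugging in: q_1* = (3·11/18.76)² = 3.0943, q_2* = 10.1774.

q_1* = 3.0943, q_2* = 10.1774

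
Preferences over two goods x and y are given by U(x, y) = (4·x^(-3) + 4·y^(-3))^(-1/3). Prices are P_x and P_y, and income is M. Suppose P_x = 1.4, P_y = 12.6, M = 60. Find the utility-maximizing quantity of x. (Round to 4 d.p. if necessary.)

x* = 6.9167

From the CES first-order condition, (y/x)^(4) = P_x/P_y.
Solve for the ratio: y/x = [P_x/P_y]^(0.25).
Substitute y = (y/x)·x into the budget: x* = M/(P_x + P_y·(y/x)).
Numerically y/x = 0.57735, so x* = 60/(1.4 + 12.6·0.57735) = 6.9167.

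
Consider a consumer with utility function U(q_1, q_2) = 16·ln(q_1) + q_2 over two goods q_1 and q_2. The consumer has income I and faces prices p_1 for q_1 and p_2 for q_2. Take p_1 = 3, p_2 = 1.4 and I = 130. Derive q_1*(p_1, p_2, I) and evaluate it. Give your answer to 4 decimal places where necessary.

MU_q_1 = 16/q_1, MU_q_2 = 1. Tangency: 16/q_1 = p_1/p_2.
So q_1*(p_1,p_2) = 16·p_2/p_1, independent of income; and q_2* = (I − 16·p_2)/p_2.
At the given prices: q_1* = 16·1.4/3 = 7.4667.

q_1* = 7.4667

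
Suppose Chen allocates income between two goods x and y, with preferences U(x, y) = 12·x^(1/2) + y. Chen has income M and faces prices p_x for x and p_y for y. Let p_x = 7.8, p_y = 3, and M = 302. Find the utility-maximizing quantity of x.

MU_x = 6/√x, MU_y = 1. Tangency: 6/√x = p_x/p_y.
Thus x* = (6·p_y/p_x)² — independent of M — with the rest of income spent on y.
Plugging in: x* = (6·3/7.8)² = 5.3254.

x* = 5.3254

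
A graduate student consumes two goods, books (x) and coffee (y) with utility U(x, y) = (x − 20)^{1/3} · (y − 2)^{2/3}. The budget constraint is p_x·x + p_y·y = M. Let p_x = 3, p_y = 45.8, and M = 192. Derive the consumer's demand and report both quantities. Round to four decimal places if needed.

MRS = (1/2)·(y−2)/(x−20). Tangency with p_x/p_y gives y−2 = 2·(p_x/p_y)·(x−20).
After buying the subsistence bundle (20, 2), a share 1/3 of the remaining income goes to x: x* = 20 + 1/3·(M − 20p_x − 2p_y)/p_x.
Discretionary income = 192 − 20·3 − 2·45.8 = 40.4; x* = 20 + 1/3·40.4/3 = 24.4889; y* = 2 + 2/3·40.4/45.8 = 2.5881.

x* = 24.4889, y* = 2.5881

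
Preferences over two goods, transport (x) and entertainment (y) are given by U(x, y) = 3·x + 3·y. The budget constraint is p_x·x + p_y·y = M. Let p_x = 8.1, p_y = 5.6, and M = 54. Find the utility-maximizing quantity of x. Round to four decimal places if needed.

x* = 0

Linear utility — the consumer picks whichever good has higher MU/price: 3/8.1 = 0.3704 vs 3/5.6 = 0.5357.
y gives more utility per dollar, so spend all income on y: y* = M/p_y, x* = 0.
Numerically: x* = 0, y* = 9.6429.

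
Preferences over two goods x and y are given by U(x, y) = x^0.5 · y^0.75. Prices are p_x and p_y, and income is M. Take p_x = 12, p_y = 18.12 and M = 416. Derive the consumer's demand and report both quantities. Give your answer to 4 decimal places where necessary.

Tangency: MRS = (2/3)·y/x = p_x/p_y.
So 0.5·p_y·y = 0.75·p_x·x; combined with the budget, a share 0.4 of income goes to x.
Demand: x*(p_x,p_y,M) = 0.4·M/p_x and y* = 0.6·M/p_y.
At p_x=12, p_y=18.12, M=416: x* = 0.4·416/12 = 13.8667, y* = 13.7748.

x* = 13.8667, y* = 13.7748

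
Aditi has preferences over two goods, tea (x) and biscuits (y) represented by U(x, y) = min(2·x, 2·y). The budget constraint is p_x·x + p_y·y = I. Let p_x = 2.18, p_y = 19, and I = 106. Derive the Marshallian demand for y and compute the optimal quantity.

y* = 5.0047

With perfect complements, no substitution: consume in ratio x:y = 2:2.
Budget: p_x·x + p_y·x = I, so (2·p_x + 2·p_y)·x = 2·I.
Demand: x*(p_x,p_y,I) = 2·I/(2·p_x + 2·p_y), y* = 2·I/(2·p_x + 2·p_y).
Here 2·2.18 + 2·19 = 42.36, giving y* = 5.0047.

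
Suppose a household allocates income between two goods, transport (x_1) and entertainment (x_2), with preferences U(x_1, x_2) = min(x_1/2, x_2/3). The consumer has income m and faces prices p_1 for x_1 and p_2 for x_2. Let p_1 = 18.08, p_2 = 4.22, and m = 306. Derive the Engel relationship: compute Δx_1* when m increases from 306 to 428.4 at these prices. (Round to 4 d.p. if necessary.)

With perfect complements, no substitution: consume in ratio x_1:x_2 = 2:3.
Budget: p_1·x_1 + p_2·(3/2)·x_1 = m, so (2·p_1 + 3·p_2)·x_1 = 2·m.
Demand: x_1*(p_1,p_2,m) = 2·m/(2·p_1 + 3·p_2), x_2* = 3·m/(2·p_1 + 3·p_2).
Here 2·18.08 + 3·4.22 = 48.82, giving x_1* = 12.5358.
At m' = 428.4: x_1* = 17.5502. Change: 17.5502 − 12.5358 = 5.0143.

Δx_1* = 5.0143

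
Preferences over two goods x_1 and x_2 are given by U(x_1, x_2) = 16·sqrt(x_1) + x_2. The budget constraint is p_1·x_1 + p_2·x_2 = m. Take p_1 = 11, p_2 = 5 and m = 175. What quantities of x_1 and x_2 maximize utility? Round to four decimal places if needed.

x_1* = 13.2231, x_2* = 5.9091

MU_x_1 = 8/√x_1, MU_x_2 = 1. Tangency: 8/√x_1 = p_1/p_2.
Thus x_1* = (8·p_2/p_1)² — independent of m — with the rest of income spent on x_2.
Plugging in: x_1* = (8·5/11)² = 13.2231, x_2* = 5.9091.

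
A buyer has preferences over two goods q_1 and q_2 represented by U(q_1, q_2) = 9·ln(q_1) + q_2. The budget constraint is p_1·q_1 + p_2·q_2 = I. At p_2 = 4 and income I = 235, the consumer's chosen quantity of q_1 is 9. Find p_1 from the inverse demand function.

Set MRS = p_1/p_2: (9/q_1)/1 = p_1/p_2.
So q_1*(p_1,p_2) = 9·p_2/p_1, independent of income; and q_2* = (I − 9·p_2)/p_2.
Set q_1* = 9 in the demand function and solve for p_1: p_1 = 4.

p_1 = 4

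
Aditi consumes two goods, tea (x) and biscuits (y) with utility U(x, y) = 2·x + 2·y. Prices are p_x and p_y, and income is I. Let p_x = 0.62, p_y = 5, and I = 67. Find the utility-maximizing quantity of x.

Perfect substitutes: compare marginal utility per dollar. 2/p_x vs 2/p_y → 3.2258 vs 0.4.
x gives more utility per dollar, so spend all income on x: x* = I/p_x, y* = 0.
Numerically: x* = 108.0645, y* = 0.

x* = 108.0645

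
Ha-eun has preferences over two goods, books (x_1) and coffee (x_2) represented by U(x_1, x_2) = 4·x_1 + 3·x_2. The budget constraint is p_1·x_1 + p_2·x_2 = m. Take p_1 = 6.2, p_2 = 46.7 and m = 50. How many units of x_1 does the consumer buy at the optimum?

x_1* = 8.0645

Linear utility — the consumer picks whichever good has higher MU/price: 4/6.2 = 0.6452 vs 3/46.7 = 0.0642.
x_1 gives more utility per dollar, so spend all income on x_1: x_1* = m/p_1, x_2* = 0.
Numerically: x_1* = 8.0645, x_2* = 0.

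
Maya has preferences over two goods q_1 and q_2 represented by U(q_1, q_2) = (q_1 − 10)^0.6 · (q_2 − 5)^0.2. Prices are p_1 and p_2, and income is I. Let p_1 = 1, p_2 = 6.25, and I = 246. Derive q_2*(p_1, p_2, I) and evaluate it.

This is Cobb-Douglas in (q_1−10, q_2−5): tangency gives 0.6·p_2·(q_2−5) = 0.2·p_1·(q_1−10).
After buying the subsistence bundle (10, 5), a share 0.75 of the remaining income goes to q_1: q_1* = 10 + 0.75·(I − 10p_1 − 5p_2)/p_1.
Discretionary income = 246 − 10·1 − 5·6.25 = 204.75; q_2* = 5 + 0.25·204.75/6.25 = 13.19.

q_2* = 13.19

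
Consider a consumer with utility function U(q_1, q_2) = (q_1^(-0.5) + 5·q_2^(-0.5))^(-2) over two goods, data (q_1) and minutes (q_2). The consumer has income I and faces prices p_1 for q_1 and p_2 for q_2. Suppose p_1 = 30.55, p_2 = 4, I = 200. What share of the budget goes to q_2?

share on q_2 = 0.5976

From the CES first-order condition, (1/5)·(q_2/q_1)^(1.5) = p_1/p_2.
Hence q_2/q_1 = (5·p_1/p_2)^(1/(1.5)), i.e. raised to the 2/3 power.
With the ratio pinned down, the budget gives q_1* = I/(p_1 + p_2·(q_2/q_1)) and q_2* = (q_2/q_1)·q_1*.
Numerically q_2/q_1 = 11.340029, so q_1* = 200/(30.55 + 4·11.340029) = 2.6347 and q_2* = 11.340029·2.6347 = 29.8775.
Expenditure on q_2: 4·29.8775 = 119.5101; share = 0.5976.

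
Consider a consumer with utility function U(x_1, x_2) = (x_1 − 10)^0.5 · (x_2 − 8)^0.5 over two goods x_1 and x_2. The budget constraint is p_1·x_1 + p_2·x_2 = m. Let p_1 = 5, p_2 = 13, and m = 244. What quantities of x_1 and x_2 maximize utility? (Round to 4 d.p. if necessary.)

x_1* = 19, x_2* = 11.4615

After buying the subsistence bundle (10, 8), a share 0.5 of the remaining income goes to x_1: x_1* = 10 + 0.5·(m − 10p_1 − 8p_2)/p_1.
Discretionary income = 244 − 10·5 − 8·13 = 90; x_1* = 10 + 0.5·90/5 = 19; x_2* = 8 + 0.5·90/13 = 11.4615.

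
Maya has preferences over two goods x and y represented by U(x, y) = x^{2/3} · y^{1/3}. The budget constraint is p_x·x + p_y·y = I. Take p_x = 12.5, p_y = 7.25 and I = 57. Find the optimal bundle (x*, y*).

x* = 3.04, y* = 2.6207

MU_x/MU_y = (2/3·y)/(1/3·x); tangency sets this equal to p_x/p_y.
Rearranging, p_y·y = (1/2)·p_x·x. Substituting into the budget gives p_x·x·(1 + (1/2)) = I.
Demand: x*(p_x,p_y,I) = 2/3·I/p_x and y* = 1/3·I/p_y.
At p_x=12.5, p_y=7.25, I=57: x* = 2/3·57/12.5 = 3.04, y* = 2.6207.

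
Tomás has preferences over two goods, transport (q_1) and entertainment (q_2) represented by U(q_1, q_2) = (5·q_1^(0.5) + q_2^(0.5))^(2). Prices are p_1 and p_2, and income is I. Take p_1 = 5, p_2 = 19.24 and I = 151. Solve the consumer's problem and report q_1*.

q_1* = 29.8893

MRS = MU_q_1/MU_q_2 = 5·(q_2/q_1)^(0.5). Set equal to p_1/p_2.
Solve for the ratio: q_2/q_1 = [(1/5)·p_1/p_2]^(2).
Substitute q_2 = (q_2/q_1)·q_1 into the budget: q_1* = I/(p_1 + p_2·(q_2/q_1)).
Numerically q_2/q_1 = 0.002701, so q_1* = 151/(5 + 19.24·0.002701) = 29.8893.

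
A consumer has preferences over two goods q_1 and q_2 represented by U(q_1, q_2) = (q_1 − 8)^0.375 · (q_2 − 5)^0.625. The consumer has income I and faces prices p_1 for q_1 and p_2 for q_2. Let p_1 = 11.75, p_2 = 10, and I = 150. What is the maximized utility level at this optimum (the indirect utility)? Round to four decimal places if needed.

Substituting into the budget: q_1* = 8 + 0.375·(I − 8·p_1 − 5·p_2)/p_1, and q_2* = 5 + 0.625·(…)/p_2.
Discretionary income = 150 − 8·11.75 − 5·10 = 6; q_1* = 8 + 0.375·6/11.75 = 8.1915; q_2* = 5 + 0.625·6/10 = 5.375.
Utility at the optimum: U(8.1915, 5.375) = 0.2915.

V = 0.2915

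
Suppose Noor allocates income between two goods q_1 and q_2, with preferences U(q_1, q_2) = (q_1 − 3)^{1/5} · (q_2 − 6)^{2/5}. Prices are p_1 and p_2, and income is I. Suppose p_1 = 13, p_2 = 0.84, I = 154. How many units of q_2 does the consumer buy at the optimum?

This is Cobb-Douglas in (q_1−3, q_2−6): tangency gives 0.2·p_2·(q_2−6) = 0.4·p_1·(q_1−3).
After buying the subsistence bundle (3, 6), a share 1/3 of the remaining income goes to q_1: q_1* = 3 + 1/3·(I − 3p_1 − 6p_2)/p_1.
Discretionary income = 154 − 3·13 − 6·0.84 = 109.96; q_2* = 6 + 2/3·109.96/0.84 = 93.2698.

q_2* = 93.2698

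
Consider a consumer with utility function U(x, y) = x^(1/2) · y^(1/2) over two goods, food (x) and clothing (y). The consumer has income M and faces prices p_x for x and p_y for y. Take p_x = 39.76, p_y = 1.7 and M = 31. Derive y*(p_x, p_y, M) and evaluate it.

y* = 9.1176

Tangency: MRS = y/x = p_x/p_y.
Rearranging, p_y·y = p_x·x. Substituting into the budget gives p_x·x·(1 + 1) = M.
Demand: x*(p_x,p_y,M) = 0.5·M/p_x and y* = 0.5·M/p_y.
At p_x=39.76, p_y=1.7, M=31: y* = 0.5·31/1.7 = 9.1176.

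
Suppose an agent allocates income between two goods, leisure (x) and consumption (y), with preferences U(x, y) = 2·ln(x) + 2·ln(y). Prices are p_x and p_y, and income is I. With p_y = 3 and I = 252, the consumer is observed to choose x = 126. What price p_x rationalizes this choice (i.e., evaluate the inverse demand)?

p_x = 1

MU_x/MU_y = (2·y)/(2·x); tangency sets this equal to p_x/p_y.
So 2·p_y·y = 2·p_x·x; combined with the budget, a share 0.5 of income goes to x.
Demand: x*(p_x,p_y,I) = 0.5·I/p_x and y* = 0.5·I/p_y.
Set x* = 126 in the demand function and solve for p_x: p_x = 1.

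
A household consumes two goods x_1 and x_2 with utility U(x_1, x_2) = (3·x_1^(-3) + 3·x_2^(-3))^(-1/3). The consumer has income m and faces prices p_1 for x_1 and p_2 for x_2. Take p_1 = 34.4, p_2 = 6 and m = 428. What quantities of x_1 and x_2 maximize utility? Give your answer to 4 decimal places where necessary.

MU_x_1 ∝ 3·x_1^(-4), MU_x_2 ∝ 3·x_2^(-4), so MRS = (x_2/x_1)^(4) = p_1/p_2.
Solve for the ratio: x_2/x_1 = [p_1/p_2]^(0.25).
Substitute x_2 = (x_2/x_1)·x_1 into the budget: x_1* = m/(p_1 + p_2·(x_2/x_1)).
Numerically x_2/x_1 = 1.547397, so x_1* = 428/(34.4 + 6·1.547397) = 9.7976 and x_2* = 1.547397·9.7976 = 15.1607.

x_1* = 9.7976, x_2* = 15.1607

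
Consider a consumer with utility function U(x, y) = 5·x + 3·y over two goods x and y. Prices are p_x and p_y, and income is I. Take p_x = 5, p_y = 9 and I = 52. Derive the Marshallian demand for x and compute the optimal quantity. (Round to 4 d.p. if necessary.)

x* = 10.4

Linear utility — the consumer picks whichever good has higher MU/price: 5/5 = 1 vs 3/9 = 0.3333.
x gives more utility per dollar, so spend all income on x: x* = I/p_x, y* = 0.
Numerically: x* = 10.4, y* = 0.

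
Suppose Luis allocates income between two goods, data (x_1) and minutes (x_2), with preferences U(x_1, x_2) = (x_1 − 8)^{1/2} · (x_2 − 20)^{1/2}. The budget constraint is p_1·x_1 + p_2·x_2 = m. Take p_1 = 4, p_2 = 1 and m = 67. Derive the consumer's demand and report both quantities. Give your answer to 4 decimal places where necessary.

Let x_1' = x_1−8, x_2' = x_2−20. MRS = x_2'/x_1' = p_1/p_2.
After buying the subsistence bundle (8, 20), a share 0.5 of the remaining income goes to x_1: x_1* = 8 + 0.5·(m − 8p_1 − 20p_2)/p_1.
Discretionary income = 67 − 8·4 − 20·1 = 15; x_1* = 8 + 0.5·15/4 = 9.875; x_2* = 20 + 0.5·15/1 = 27.5.

x_1* = 9.875, x_2* = 27.5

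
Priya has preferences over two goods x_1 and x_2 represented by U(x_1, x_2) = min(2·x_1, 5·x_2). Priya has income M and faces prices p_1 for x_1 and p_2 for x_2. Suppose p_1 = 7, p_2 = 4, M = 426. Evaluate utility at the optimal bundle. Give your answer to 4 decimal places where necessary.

V = 99.0698

Demand: x_1*(p_1,p_2,M) = 5·M/(5·p_1 + 2·p_2), x_2* = 2·M/(5·p_1 + 2·p_2).
Here 5·7 + 2·4 = 43, giving x_1* = 49.5349 and x_2* = 19.814.
Utility at the optimum: U(49.5349, 19.814) = 99.0698.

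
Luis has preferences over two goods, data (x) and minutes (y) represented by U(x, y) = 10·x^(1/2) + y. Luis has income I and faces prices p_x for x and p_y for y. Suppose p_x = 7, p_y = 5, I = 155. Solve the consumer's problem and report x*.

Utility is quasi-linear in y; the FOC for x is 5/√x = p_x/p_y.
Solve: √x = 5·p_y/p_x, so x*(p_x,p_y) = (5·p_y/p_x)², and y* = (I − p_x·x*)/p_y.
Plugging in: x* = (5·5/7)² = 12.7551.

x* = 12.7551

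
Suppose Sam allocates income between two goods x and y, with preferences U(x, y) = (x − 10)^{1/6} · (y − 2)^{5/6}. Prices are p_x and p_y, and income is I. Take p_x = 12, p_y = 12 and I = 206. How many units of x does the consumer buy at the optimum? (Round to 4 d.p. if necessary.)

This is Cobb-Douglas in (x−10, y−2): tangency gives 1/6·p_y·(y−2) = 5/6·p_x·(x−10).
After buying the subsistence bundle (10, 2), a share 1/6 of the remaining income goes to x: x* = 10 + 1/6·(I − 10p_x − 2p_y)/p_x.
Discretionary income = 206 − 10·12 − 2·12 = 62; x* = 10 + 1/6·62/12 = 10.8611.

x* = 10.8611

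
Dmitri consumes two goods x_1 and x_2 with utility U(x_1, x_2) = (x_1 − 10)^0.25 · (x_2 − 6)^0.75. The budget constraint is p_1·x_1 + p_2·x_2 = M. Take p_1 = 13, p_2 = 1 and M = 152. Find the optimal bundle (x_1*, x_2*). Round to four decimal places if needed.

x_1* = 10.3077, x_2* = 18

This is Cobb-Douglas in (x_1−10, x_2−6): tangency gives 0.25·p_2·(x_2−6) = 0.75·p_1·(x_1−10).
After buying the subsistence bundle (10, 6), a share 0.25 of the remaining income goes to x_1: x_1* = 10 + 0.25·(M − 10p_1 − 6p_2)/p_1.
Discretionary income = 152 − 10·13 − 6·1 = 16; x_1* = 10 + 0.25·16/13 = 10.3077; x_2* = 6 + 0.75·16/1 = 18.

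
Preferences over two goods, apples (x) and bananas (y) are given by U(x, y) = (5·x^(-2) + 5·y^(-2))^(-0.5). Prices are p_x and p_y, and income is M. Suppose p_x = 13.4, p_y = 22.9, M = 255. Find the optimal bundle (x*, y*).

x* = 7.8331, y* = 6.5518

MRS = MU_x/MU_y = (y/x)^(3). Set equal to p_x/p_y.
Hence y/x = (p_x/p_y)^(1/(3)), i.e. raised to the 1/3 power.
With the ratio pinned down, the budget gives x* = M/(p_x + p_y·(y/x)) and y* = (y/x)·x*.
Numerically y/x = 0.836417, so x* = 255/(13.4 + 22.9·0.836417) = 7.8331 and y* = 0.836417·7.8331 = 6.5518.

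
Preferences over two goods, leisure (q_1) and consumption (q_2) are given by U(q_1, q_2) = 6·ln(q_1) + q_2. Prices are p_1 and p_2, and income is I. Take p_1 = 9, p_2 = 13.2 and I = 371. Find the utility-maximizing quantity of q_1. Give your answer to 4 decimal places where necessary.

Set MRS = p_1/p_2: (6/q_1)/1 = p_1/p_2.
So q_1*(p_1,p_2) = 6·p_2/p_1, independent of income; and q_2* = (I − 6·p_2)/p_2.
At the given prices: q_1* = 6·13.2/9 = 8.8.

q_1* = 8.8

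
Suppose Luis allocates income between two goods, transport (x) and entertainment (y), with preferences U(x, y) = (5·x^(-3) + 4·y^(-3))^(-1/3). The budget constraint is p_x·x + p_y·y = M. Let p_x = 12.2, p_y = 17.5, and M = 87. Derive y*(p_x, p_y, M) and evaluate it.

y* = 2.7516

MU_x ∝ 5·x^(-4), MU_y ∝ 4·y^(-4), so MRS = (5/4)·(y/x)^(4) = p_x/p_y.
Hence y/x = ((4/5)·p_x/p_y)^(1/(4)), i.e. raised to the 0.25 power.
With the ratio pinned down, the budget gives x* = M/(p_x + p_y·(y/x)) and y* = (y/x)·x*.
Numerically y/x = 0.864177, so x* = 87/(12.2 + 17.5·0.864177) = 3.1841 and y* = 0.864177·3.1841 = 2.7516.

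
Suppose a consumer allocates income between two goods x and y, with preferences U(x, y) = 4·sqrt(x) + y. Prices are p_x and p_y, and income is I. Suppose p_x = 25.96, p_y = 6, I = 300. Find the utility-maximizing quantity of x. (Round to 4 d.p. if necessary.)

Set MRS = p_x/p_y: 2·x^(−1/2) = p_x/p_y.
Solve: √x = 2·p_y/p_x, so x*(p_x,p_y) = (2·p_y/p_x)², and y* = (I − p_x·x*)/p_y.
Plugging in: x* = (2·6/25.96)² = 0.2137.

x* = 0.2137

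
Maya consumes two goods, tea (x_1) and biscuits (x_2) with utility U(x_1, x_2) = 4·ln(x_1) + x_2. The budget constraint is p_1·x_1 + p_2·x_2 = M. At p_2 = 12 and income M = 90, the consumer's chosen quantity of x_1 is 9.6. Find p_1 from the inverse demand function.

Set MRS = p_1/p_2: (4/x_1)/1 = p_1/p_2.
So x_1*(p_1,p_2) = 4·p_2/p_1, independent of income; and x_2* = (M − 4·p_2)/p_2.
Set x_1* = 9.6 in the demand function and solve for p_1: p_1 = 5.

p_1 = 5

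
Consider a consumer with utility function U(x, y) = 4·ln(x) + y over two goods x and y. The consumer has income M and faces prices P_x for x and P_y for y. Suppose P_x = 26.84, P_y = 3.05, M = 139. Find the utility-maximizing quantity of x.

x* = 0.4545

Set MRS = P_x/P_y: (4/x)/1 = P_x/P_y.
So x*(P_x,P_y) = 4·P_y/P_x, independent of income; and y* = (M − 4·P_y)/P_y.
At the given prices: x* = 4·3.05/26.84 = 0.4545.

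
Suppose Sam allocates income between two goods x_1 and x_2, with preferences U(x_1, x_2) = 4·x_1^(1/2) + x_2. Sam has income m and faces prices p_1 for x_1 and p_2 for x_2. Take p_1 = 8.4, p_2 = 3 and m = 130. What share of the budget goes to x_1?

MU_x_1 = 2/√x_1, MU_x_2 = 1. Tangency: 2/√x_1 = p_1/p_2.
Thus x_1* = (2·p_2/p_1)² — independent of m — with the rest of income spent on x_2.
Plugging in: x_1* = (2·3/8.4)² = 0.5102, x_2* = 41.9048.
Expenditure on x_1: 8.4·0.5102 = 4.2857; share = 0.033.

share on x_1 = 0.033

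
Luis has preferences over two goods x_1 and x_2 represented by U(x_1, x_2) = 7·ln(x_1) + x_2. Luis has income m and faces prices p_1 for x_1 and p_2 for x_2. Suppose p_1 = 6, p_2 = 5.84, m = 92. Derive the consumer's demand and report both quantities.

MU_x_1 = 7/x_1, MU_x_2 = 1. Tangency: 7/x_1 = p_1/p_2.
So x_1*(p_1,p_2) = 7·p_2/p_1, independent of income; and x_2* = (m − 7·p_2)/p_2.
At the given prices: x_1* = 7·5.84/6 = 6.8133, and x_2* = 8.7534.

x_1* = 6.8133, x_2* = 8.7534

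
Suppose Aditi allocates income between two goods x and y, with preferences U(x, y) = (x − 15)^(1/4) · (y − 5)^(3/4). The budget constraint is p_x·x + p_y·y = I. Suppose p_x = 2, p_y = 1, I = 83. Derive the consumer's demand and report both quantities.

Discretionary income = 83 − 15·2 − 5·1 = 48; x* = 15 + 0.25·48/2 = 21; y* = 5 + 0.75·48/1 = 41.

x* = 21, y* = 41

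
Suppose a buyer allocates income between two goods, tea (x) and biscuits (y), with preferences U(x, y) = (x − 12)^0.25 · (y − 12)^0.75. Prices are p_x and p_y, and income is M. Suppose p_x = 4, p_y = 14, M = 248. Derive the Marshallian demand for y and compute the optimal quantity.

y* = 13.7143

This is Cobb-Douglas in (x−12, y−12): tangency gives 0.25·p_y·(y−12) = 0.75·p_x·(x−12).
Substituting into the budget: x* = 12 + 0.25·(M − 12·p_x − 12·p_y)/p_x, and y* = 12 + 0.75·(…)/p_y.
Discretionary income = 248 − 12·4 − 12·14 = 32; y* = 12 + 0.75·32/14 = 13.7143.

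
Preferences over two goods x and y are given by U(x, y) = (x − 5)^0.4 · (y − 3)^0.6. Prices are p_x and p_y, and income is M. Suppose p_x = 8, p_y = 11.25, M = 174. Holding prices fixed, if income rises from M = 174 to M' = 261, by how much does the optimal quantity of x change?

MRS = (2/3)·(y−3)/(x−5). Tangency with p_x/p_y gives y−3 = (3/2)·(p_x/p_y)·(x−5).
After buying the subsistence bundle (5, 3), a share 0.4 of the remaining income goes to x: x* = 5 + 0.4·(M − 5p_x − 3p_y)/p_x.
Discretionary income = 174 − 5·8 − 3·11.25 = 100.25; x* = 5 + 0.4·100.25/8 = 10.0125.
At M' = 261: x* = 14.3625. Change: 14.3625 − 10.0125 = 4.35.

Δx* = 4.35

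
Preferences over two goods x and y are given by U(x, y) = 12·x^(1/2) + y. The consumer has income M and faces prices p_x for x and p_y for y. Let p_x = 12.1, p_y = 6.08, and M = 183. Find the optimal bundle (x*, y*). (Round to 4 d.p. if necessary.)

x* = 9.0895, y* = 12.0094

Set MRS = p_x/p_y: 6·x^(−1/2) = p_x/p_y.
Thus x* = (6·p_y/p_x)² — independent of M — with the rest of income spent on y.
Plugging in: x* = (6·6.08/12.1)² = 9.0895, y* = 12.0094.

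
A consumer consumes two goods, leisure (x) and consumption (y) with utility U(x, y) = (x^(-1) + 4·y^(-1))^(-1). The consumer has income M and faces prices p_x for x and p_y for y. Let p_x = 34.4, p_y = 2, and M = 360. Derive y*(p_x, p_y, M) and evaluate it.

With the ratio pinned down, the budget gives x* = M/(p_x + p_y·(y/x)) and y* = (y/x)·x*.
Numerically y/x = 8.294577, so x* = 360/(34.4 + 2·8.294577) = 7.0603 and y* = 8.294577·7.0603 = 58.5624.

y* = 58.5624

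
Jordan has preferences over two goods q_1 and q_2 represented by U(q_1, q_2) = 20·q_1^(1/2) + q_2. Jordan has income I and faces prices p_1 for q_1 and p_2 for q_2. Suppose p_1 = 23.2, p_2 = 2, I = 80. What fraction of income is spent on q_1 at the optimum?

Set MRS = p_1/p_2: 10·q_1^(−1/2) = p_1/p_2.
Solve: √q_1 = 10·p_2/p_1, so q_1*(p_1,p_2) = (10·p_2/p_1)², and q_2* = (I − p_1·q_1*)/p_2.
Plugging in: q_1* = (10·2/23.2)² = 0.7432, q_2* = 31.3793.
Expenditure on q_1: 23.2·0.7432 = 17.2414; share = 0.2155.

share on q_1 = 0.2155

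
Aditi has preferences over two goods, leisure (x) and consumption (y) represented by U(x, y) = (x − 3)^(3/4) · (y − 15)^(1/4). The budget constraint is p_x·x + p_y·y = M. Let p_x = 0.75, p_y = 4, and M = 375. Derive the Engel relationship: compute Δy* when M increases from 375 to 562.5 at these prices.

Let x' = x−3, y' = y−15. MRS = 3·y'/x' = p_x/p_y.
Substituting into the budget: x* = 3 + 0.75·(M − 3·p_x − 15·p_y)/p_x, and y* = 15 + 0.25·(…)/p_y.
Discretionary income = 375 − 3·0.75 − 15·4 = 312.75; y* = 15 + 0.25·312.75/4 = 34.5469.
At M' = 562.5: y* = 46.2656. Change: 46.2656 − 34.5469 = 11.7188.

Δy* = 11.7188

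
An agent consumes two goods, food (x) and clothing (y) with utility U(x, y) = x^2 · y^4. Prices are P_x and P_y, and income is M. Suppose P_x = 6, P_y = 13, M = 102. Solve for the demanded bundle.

Demand: x*(P_x,P_y,M) = 1/3·M/P_x and y* = 2/3·M/P_y.
At P_x=6, P_y=13, M=102: x* = 1/3·102/6 = 5.6667, y* = 5.2308.

x* = 5.6667, y* = 5.2308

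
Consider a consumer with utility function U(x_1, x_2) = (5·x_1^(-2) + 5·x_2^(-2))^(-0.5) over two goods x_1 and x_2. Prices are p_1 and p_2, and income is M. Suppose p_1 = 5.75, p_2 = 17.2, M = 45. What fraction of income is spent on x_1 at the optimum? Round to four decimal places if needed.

share on x_1 = 0.3251

With the ratio pinned down, the budget gives x_1* = M/(p_1 + p_2·(x_2/x_1)) and x_2* = (x_2/x_1)·x_1*.
Numerically x_2/x_1 = 0.694032, so x_1* = 45/(5.75 + 17.2·0.694032) = 2.5442 and x_2* = 0.694032·2.5442 = 1.7658.
Expenditure on x_1: 5.75·2.5442 = 14.6291; share = 0.3251.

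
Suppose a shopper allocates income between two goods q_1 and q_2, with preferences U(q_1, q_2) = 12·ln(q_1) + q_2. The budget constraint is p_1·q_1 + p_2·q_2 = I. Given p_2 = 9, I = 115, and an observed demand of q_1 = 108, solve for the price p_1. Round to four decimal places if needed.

p_1 = 1

Set MRS = p_1/p_2: (12/q_1)/1 = p_1/p_2.
So q_1*(p_1,p_2) = 12·p_2/p_1, independent of income; and q_2* = (I − 12·p_2)/p_2.
Set q_1* = 108 in the demand function and solve for p_1: p_1 = 1.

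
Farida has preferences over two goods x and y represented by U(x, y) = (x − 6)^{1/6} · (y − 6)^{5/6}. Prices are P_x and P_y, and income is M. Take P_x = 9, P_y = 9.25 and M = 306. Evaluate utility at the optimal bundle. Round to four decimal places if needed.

After buying the subsistence bundle (6, 6), a share 1/6 of the remaining income goes to x: x* = 6 + 1/6·(M − 6P_x − 6P_y)/P_x.
Discretionary income = 306 − 6·9 − 6·9.25 = 196.5; x* = 6 + 1/6·196.5/9 = 9.6389; y* = 6 + 5/6·196.5/9.25 = 23.7027.
Utility at the optimum: U(9.6389, 23.7027) = 13.5997.

V = 13.5997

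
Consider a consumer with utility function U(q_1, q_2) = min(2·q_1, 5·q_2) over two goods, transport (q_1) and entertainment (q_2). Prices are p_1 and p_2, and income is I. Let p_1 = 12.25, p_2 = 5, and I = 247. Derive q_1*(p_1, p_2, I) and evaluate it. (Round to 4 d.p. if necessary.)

q_1* = 17.3333

With perfect complements, no substitution: consume in ratio q_1:q_2 = 5:2.
Budget: p_1·q_1 + p_2·(2/5)·q_1 = I, so (5·p_1 + 2·p_2)·q_1 = 5·I.
Demand: q_1*(p_1,p_2,I) = 5·I/(5·p_1 + 2·p_2), q_2* = 2·I/(5·p_1 + 2·p_2).
Here 5·12.25 + 2·5 = 71.25, giving q_1* = 17.3333.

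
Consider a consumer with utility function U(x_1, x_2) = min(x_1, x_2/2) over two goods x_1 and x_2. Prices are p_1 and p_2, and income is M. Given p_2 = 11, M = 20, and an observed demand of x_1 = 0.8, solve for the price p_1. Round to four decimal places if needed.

With perfect complements, no substitution: consume in ratio x_1:x_2 = 1:2.
Budget: p_1·x_1 + p_2·2·x_1 = M, so (p_1 + 2·p_2)·x_1 = M.
Demand: x_1*(p_1,p_2,M) = M/(p_1 + 2·p_2), x_2* = 2·M/(p_1 + 2·p_2).
Set x_1* = 0.8 in the demand function and solve for p_1: p_1 = 3.

p_1 = 3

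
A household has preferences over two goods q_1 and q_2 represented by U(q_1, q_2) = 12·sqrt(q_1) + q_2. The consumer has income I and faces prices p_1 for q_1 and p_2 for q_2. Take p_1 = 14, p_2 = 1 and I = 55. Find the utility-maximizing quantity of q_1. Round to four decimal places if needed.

Set MRS = p_1/p_2: 6·q_1^(−1/2) = p_1/p_2.
Thus q_1* = (6·p_2/p_1)² — independent of I — with the rest of income spent on q_2.
Plugging in: q_1* = (6·1/14)² = 0.1837.

q_1* = 0.1837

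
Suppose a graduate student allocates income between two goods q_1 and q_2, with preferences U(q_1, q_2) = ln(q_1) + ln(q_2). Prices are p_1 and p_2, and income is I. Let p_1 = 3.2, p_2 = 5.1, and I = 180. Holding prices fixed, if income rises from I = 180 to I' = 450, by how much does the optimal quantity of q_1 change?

MU_q_1/MU_q_2 = (q_2)/(q_1); tangency sets this equal to p_1/p_2.
Rearranging, p_2·q_2 = p_1·q_1. Substituting into the budget gives p_1·q_1·(1 + 1) = I.
Demand: q_1*(p_1,p_2,I) = 0.5·I/p_1 and q_2* = 0.5·I/p_2.
At p_1=3.2, p_2=5.1, I=180: q_1* = 0.5·180/3.2 = 28.125.
At I' = 450: q_1* = 70.3125. Change: 70.3125 − 28.125 = 42.1875.

Δq_1* = 42.1875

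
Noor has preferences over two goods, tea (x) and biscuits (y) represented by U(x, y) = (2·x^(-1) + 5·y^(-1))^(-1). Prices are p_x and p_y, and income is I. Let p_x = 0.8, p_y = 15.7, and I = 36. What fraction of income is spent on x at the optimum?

MU_x ∝ 2·x^(-2), MU_y ∝ 5·y^(-2), so MRS = (2/5)·(y/x)^(2) = p_x/p_y.
Hence y/x = ((5/2)·p_x/p_y)^(1/(2)), i.e. raised to the 0.5 power.
With the ratio pinned down, the budget gives x* = I/(p_x + p_y·(y/x)) and y* = (y/x)·x*.
Numerically y/x = 0.356915, so x* = 36/(0.8 + 15.7·0.356915) = 5.6219 and y* = 0.356915·5.6219 = 2.0065.
Expenditure on x: 0.8·5.6219 = 4.4975; share = 0.1249.

share on x = 0.1249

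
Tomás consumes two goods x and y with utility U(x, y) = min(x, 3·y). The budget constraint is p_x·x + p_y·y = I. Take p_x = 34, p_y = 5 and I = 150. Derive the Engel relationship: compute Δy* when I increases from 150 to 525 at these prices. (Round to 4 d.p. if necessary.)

Leontief preferences: the optimum is at the kink where x/3 = y/1, i.e. y = (1/3)·x.
Budget: p_x·x + p_y·(1/3)·x = I, so (3·p_x + p_y)·x = 3·I.
Demand: x*(p_x,p_y,I) = 3·I/(3·p_x + p_y), y* = I/(3·p_x + p_y).
Here 3·34 + 5 = 107, giving y* = 1.4019.
At I' = 525: y* = 4.9065. Change: 4.9065 − 1.4019 = 3.5047.

Δy* = 3.5047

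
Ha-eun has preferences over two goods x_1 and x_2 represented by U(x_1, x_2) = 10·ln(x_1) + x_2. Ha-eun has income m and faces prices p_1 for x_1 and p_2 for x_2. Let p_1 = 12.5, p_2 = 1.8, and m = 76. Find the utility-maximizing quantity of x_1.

x_1* = 1.44

MU_x_1 = 10/x_1, MU_x_2 = 1. Tangency: 10/x_1 = p_1/p_2.
So x_1*(p_1,p_2) = 10·p_2/p_1, independent of income; and x_2* = (m − 10·p_2)/p_2.
At the given prices: x_1* = 10·1.8/12.5 = 1.44.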